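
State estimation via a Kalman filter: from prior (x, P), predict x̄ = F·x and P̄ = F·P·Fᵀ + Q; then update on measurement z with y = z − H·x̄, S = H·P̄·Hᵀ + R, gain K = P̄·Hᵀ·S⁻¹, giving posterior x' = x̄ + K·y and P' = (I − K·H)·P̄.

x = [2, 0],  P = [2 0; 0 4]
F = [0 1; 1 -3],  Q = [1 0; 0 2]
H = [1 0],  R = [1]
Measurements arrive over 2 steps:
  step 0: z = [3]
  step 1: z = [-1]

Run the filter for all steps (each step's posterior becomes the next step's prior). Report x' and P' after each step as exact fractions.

step 0: x̄ = F·x = [0, 2]
step 0: P̄ = F·P·Fᵀ + Q = [5 -12; -12 40]
step 0: y = z − H·x̄ = [3]
step 0: S = H·P̄·Hᵀ + R = [6]
step 0: K = P̄·Hᵀ·S⁻¹ = [5/6; -2]
step 0: x' = x̄ + K·y = [5/2, -4]
step 0: P' = (I − K·H)·P̄ = [5/6 -2; -2 16]
step 1: x̄ = F·x = [-4, 29/2]
step 1: P̄ = F·P·Fᵀ + Q = [17 -50; -50 953/6]
step 1: y = z − H·x̄ = [3]
step 1: S = H·P̄·Hᵀ + R = [18]
step 1: K = P̄·Hᵀ·S⁻¹ = [17/18; -25/9]
step 1: x' = x̄ + K·y = [-7/6, 37/6]
step 1: P' = (I − K·H)·P̄ = [17/18 -25/9; -25/9 359/18]

step 0: x' = [5/2, -4], P' = [5/6 -2; -2 16]
step 1: x' = [-7/6, 37/6], P' = [17/18 -25/9; -25/9 359/18]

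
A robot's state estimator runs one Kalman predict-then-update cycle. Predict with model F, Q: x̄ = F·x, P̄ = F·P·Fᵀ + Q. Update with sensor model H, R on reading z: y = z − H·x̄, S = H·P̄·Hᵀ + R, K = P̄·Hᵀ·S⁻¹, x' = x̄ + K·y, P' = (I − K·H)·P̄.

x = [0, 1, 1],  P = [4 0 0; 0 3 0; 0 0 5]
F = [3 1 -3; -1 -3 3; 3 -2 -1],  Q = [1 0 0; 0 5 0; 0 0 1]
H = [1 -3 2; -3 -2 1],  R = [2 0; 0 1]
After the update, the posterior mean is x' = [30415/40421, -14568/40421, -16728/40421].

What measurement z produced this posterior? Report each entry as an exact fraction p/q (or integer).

x̄ = F·x = [-2, 0, -3]
P̄ = F·P·Fᵀ + Q = [85 -66 45; -66 81 -9; 45 -9 54]
S = H·P̄·Hᵀ + R = [1716 -285; -285 118]
K = P̄·Hᵀ·S⁻¹ = [21784/121263 -9181/40421; -10297/40421 -15621/40421; 1095/40421 -18936/40421]
x' − x̄ = [111257/40421, -14568/40421, 104535/40421] = K·y
y = (KᵀK)⁻¹·Kᵀ·(x' − x̄) = [9, -5]
z = y + H·x̄ = [9, -5] + [-8, 3] = [1, -2]

z = [1, -2]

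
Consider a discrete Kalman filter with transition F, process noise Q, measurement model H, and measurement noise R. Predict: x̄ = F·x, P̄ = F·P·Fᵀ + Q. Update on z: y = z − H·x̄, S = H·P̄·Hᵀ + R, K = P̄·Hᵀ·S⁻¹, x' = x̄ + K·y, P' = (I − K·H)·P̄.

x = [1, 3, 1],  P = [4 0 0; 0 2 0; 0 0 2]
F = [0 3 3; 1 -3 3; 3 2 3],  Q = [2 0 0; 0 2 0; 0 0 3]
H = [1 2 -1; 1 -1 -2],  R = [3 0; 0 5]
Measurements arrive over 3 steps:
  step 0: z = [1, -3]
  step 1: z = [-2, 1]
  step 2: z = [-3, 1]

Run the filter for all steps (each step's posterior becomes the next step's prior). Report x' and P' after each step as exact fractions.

step 0: x̄ = F·x = [12, -5, 12]
step 0: P̄ = F·P·Fᵀ + Q = [38 0 30; 0 42 18; 30 18 65]
step 0: y = z − H·x̄ = [11, 4]
step 0: S = H·P̄·Hᵀ + R = [142 -60; -60 297]
step 0: K = P̄·Hᵀ·S⁻¹ = [176/6429 -1322/19287; 829/2143 -1186/6429; -2261/12858 -8348/19287]
step 0: x' = x̄ + K·y = [231964/19287, -9532/6429, 321491/38574]
step 0: P' = (I − K·H)·P̄ = [699598/19287 -45988/6429 422086/19287; -45988/6429 4456/2143 -26713/6429; 422086/19287 -26713/6429 543965/38574]
step 1: x̄ = F·x = [264299/12858, 1599977/38574, 249097/4286]
step 1: P̄ = F·P·Fᵀ + Q = [312189/4286 1959515/12858 898551/4286; 1959515/12858 16699505/38574 2350491/4286; 898551/4286 2350491/4286 3098403/4286]
step 1: y = z − H·x̄ = [-914063/19287, 2664700/19287]
step 1: S = H·P̄·Hᵀ + R = [10165828/19287 -28331822/19287; -28331822/19287 85878667/19287]
step 1: K = P̄·Hᵀ·S⁻¹ = [146430585/1823394508 -77987517/911697254; 662710397/1823394508 -172700037/911697254; -445450257/3646789016 -804277449/1823394508]
step 1: x' = x̄ + K·y = [8990955809/1823394508, -3497277619/1823394508, 10819322725/3646789016]
step 1: P' = (I − K·H)·P̄ = [7601994380/455848627 -1437475942/455848627 18468878229/1823394508; -1437475942/455848627 572658326/455848627 -3156768351/1823394508; 18468878229/1823394508 -3156768351/1823394508 25647033825/3646789016]
step 2: x̄ = F·x = [11474302461/3646789016, 71423545507/3646789016, 72414592553/3646789016]
step 2: P̄ = F·P·Fᵀ + Q = [165704621293/3646789016 265905751719/3646789016 392549393841/3646789016; 265905751719/3646789016 744433281569/3646789016 928475910251/3646789016; 392549393841/3646789016 928475910251/3646789016 1258551818653/3646789016]
step 2: y = z − H·x̄ = [-46423583985/1823394508, 1371218534/23992033]
step 2: S = H·P̄·Hᵀ + R = [244387627865/911697254 -16468608323/23992033; -16468608323/23992033 99664127431/47984066]
step 2: K = P̄·Hᵀ·S⁻¹ = [25736208561967/312131541230534 -13988194220070/156065770615267; 113119234823209/312131541230534 -29428677102367/156065770615267; -37433441967881/312131541230534 -69090705727160/156065770615267]
step 2: x' = x̄ + K·y = [-636042719146323/156065770615267, -65347362705072/156065770615267, -746416429293993/312131541230534]
step 2: P' = (I − K·H)·P̄ = [5238980638507607/312131541230534 -988936288987021/312131541230534 1591949717423832/156065770615267; -988936288987021/312131541230534 392387693789989/312131541230534 -271759302938335/156065770615267; 1591949717423832/156065770615267 -271759302938335/156065770615267 2209162548997967/312131541230534]

step 0: x' = [231964/19287, -9532/6429, 321491/38574], P' = [699598/19287 -45988/6429 422086/19287; -45988/6429 4456/2143 -26713/6429; 422086/19287 -26713/6429 543965/38574]
step 1: x' = [8990955809/1823394508, -3497277619/1823394508, 10819322725/3646789016], P' = [7601994380/455848627 -1437475942/455848627 18468878229/1823394508; -1437475942/455848627 572658326/455848627 -3156768351/1823394508; 18468878229/1823394508 -3156768351/1823394508 25647033825/3646789016]
step 2: x' = [-636042719146323/156065770615267, -65347362705072/156065770615267, -746416429293993/312131541230534], P' = [5238980638507607/312131541230534 -988936288987021/312131541230534 1591949717423832/156065770615267; -988936288987021/312131541230534 392387693789989/312131541230534 -271759302938335/156065770615267; 1591949717423832/156065770615267 -271759302938335/156065770615267 2209162548997967/312131541230534]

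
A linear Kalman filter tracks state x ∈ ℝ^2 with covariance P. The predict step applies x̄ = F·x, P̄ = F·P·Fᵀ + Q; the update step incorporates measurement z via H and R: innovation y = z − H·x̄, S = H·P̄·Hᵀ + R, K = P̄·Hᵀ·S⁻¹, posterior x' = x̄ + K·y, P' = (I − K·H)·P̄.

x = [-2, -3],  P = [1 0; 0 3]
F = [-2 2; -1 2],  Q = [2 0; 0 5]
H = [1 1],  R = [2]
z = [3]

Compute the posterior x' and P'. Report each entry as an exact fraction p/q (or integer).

x' = [26/11, 4/11]
P' = [82/33 -50/33; -50/33 82/33]

x̄ = F·x = [-2, -4]
P̄ = F·P·Fᵀ + Q = [18 14; 14 18]
y = z − H·x̄ = [9]
S = H·P̄·Hᵀ + R = [66]
K = P̄·Hᵀ·S⁻¹ = [16/33; 16/33]
x' = x̄ + K·y = [26/11, 4/11]
P' = (I − K·H)·P̄ = [82/33 -50/33; -50/33 82/33]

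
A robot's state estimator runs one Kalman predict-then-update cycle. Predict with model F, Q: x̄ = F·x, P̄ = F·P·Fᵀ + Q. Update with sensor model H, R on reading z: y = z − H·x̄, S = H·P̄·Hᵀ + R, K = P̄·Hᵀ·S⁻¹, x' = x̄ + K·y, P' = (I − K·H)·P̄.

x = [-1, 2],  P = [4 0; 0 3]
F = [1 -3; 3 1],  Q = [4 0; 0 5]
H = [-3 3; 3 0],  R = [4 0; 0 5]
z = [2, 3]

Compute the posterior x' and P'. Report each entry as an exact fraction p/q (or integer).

x̄ = F·x = [-7, -1]
P̄ = F·P·Fᵀ + Q = [35 3; 3 44]
y = z − H·x̄ = [-16, 24]
S = H·P̄·Hᵀ + R = [661 -288; -288 320]
K = P̄·Hᵀ·S⁻¹ = [-15/4018 41757/128576; 1311/4018 41373/128576]
x' = x̄ + K·y = [1961/2296, 3449/2296]
P' = (I − K·H)·P̄ = [69595/128576 68955/128576; 68955/128576 124891/128576]

x' = [1961/2296, 3449/2296]
P' = [69595/128576 68955/128576; 68955/128576 124891/128576]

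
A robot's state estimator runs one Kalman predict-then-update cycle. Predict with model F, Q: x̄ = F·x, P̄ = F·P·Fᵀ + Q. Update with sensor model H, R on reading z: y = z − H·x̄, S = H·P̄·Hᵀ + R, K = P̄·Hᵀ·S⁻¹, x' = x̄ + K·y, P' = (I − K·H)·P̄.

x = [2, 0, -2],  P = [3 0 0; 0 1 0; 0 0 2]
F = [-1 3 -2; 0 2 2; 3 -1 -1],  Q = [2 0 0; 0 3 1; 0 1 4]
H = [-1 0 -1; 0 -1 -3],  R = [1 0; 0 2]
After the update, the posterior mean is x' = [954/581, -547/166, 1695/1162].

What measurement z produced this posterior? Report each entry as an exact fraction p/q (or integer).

z = [-3, -1]

x̄ = F·x = [2, -4, 8]
P̄ = F·P·Fᵀ + Q = [22 -2 -8; -2 15 -5; -8 -5 34]
S = H·P̄·Hᵀ + R = [41 71; 71 293]
K = P̄·Hᵀ·S⁻¹ = [-1487/1743 515/1743; 293/996 -71/996; -731/6972 -2131/6972]
x' − x̄ = [-208/581, 117/166, -7601/1162] = K·y
y = (KᵀK)⁻¹·Kᵀ·(x' − x̄) = [7, 19]
z = y + H·x̄ = [7, 19] + [-10, -20] = [-3, -1]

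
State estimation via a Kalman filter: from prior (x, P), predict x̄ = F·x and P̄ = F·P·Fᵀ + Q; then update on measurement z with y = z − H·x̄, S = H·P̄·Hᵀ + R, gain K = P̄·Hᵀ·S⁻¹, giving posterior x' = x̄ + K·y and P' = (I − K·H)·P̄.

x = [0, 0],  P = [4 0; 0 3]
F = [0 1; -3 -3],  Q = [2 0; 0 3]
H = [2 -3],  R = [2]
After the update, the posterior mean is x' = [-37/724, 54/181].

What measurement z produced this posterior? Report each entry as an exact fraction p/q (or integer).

z = [-1]

x̄ = F·x = [0, 0]
P̄ = F·P·Fᵀ + Q = [5 -9; -9 66]
S = H·P̄·Hᵀ + R = [724]
K = P̄·Hᵀ·S⁻¹ = [37/724; -54/181]
x' − x̄ = [-37/724, 54/181] = K·y
y = (KᵀK)⁻¹·Kᵀ·(x' − x̄) = [-1]
z = y + H·x̄ = [-1] + [0] = [-1]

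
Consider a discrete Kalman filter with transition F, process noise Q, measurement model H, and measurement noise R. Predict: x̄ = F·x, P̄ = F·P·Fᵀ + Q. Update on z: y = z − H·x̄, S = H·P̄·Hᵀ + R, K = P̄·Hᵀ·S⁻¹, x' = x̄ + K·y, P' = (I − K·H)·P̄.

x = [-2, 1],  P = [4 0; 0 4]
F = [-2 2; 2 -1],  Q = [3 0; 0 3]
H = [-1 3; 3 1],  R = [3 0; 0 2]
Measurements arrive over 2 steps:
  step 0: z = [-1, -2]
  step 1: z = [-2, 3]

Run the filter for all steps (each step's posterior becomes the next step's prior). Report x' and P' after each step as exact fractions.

step 0: x' = [-2243/4852, -2465/4852], P' = [5019/24260 -831/24260; -831/24260 6779/24260]
step 1: x' = [56009147/53337259, -17398968/53337259], P' = [10753473/53337259 -1659399/53337259; -1659399/53337259 14418651/53337259]

step 0: x̄ = F·x = [6, -5]
step 0: P̄ = F·P·Fᵀ + Q = [35 -24; -24 23]
step 0: y = z − H·x̄ = [20, -15]
step 0: S = H·P̄·Hᵀ + R = [389 -228; -228 196]
step 0: K = P̄·Hᵀ·S⁻¹ = [-626/6065 7113/24260; 1764/6065 2143/24260]
step 0: x' = x̄ + K·y = [-2243/4852, -2465/4852]
step 0: P' = (I − K·H)·P̄ = [5019/24260 -831/24260; -831/24260 6779/24260]
step 1: x̄ = F·x = [-111/1213, -2021/4852]
step 1: P̄ = F·P·Fᵀ + Q = [6331/1213 -1931/1213; -1931/1213 102959/24260]
step 1: y = z − H·x̄ = [-4085/4852, 17909/4852]
step 1: S = H·P̄·Hᵀ + R = [1357751/24260 -379943/24260; -379943/24260 1059339/24260]
step 1: K = P̄·Hᵀ·S⁻¹ = [-5243890/53337259 15300510/53337259; 14971784/53337259 4720227/53337259]
step 1: x' = x̄ + K·y = [56009147/53337259, -17398968/53337259]
step 1: P' = (I − K·H)·P̄ = [10753473/53337259 -1659399/53337259; -1659399/53337259 14418651/53337259]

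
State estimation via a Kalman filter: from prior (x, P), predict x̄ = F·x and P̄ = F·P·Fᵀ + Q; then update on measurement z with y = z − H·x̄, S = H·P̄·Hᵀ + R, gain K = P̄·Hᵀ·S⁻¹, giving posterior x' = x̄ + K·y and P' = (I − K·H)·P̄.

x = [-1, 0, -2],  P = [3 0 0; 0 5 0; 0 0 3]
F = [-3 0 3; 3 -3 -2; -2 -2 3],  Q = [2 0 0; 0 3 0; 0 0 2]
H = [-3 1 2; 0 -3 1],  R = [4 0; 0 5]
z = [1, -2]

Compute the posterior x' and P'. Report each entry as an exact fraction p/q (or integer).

x' = [-24993/15281, 608/15281, -31333/15281]
P' = [1113499/61124 455661/61124 364587/15281; 455661/61124 215643/61124 150201/15281; 364587/15281 150201/15281 489008/15281]

x̄ = F·x = [-3, 1, -4]
P̄ = F·P·Fᵀ + Q = [56 -45 45; -45 87 -6; 45 -6 61]
y = z − H·x̄ = [-1, 5]
S = H·P̄·Hᵀ + R = [545 -649; -649 885]
K = P̄·Hᵀ·S⁻¹ = [135/1036 18273/61124; 213/1036 -9225/61124; 146/259 7681/15281]
x' = x̄ + K·y = [-24993/15281, 608/15281, -31333/15281]
P' = (I − K·H)·P̄ = [1113499/61124 455661/61124 364587/15281; 455661/61124 215643/61124 150201/15281; 364587/15281 150201/15281 489008/15281]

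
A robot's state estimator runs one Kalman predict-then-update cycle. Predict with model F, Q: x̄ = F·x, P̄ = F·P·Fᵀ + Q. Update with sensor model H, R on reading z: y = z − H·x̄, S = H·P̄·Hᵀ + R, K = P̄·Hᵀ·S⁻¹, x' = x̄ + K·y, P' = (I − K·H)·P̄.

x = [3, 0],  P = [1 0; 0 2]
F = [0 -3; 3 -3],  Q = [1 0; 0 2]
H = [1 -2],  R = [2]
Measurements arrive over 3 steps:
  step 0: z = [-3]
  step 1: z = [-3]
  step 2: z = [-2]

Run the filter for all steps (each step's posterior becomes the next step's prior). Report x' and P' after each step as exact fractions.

step 0: x̄ = F·x = [0, 9]
step 0: P̄ = F·P·Fᵀ + Q = [19 18; 18 29]
step 0: y = z − H·x̄ = [15]
step 0: S = H·P̄·Hᵀ + R = [65]
step 0: K = P̄·Hᵀ·S⁻¹ = [-17/65; -8/13]
step 0: x' = x̄ + K·y = [-51/13, -3/13]
step 0: P' = (I − K·H)·P̄ = [946/65 98/13; 98/13 57/13]
step 1: x̄ = F·x = [9/13, -144/13]
step 1: P̄ = F·P·Fᵀ + Q = [526/13 -369/13; -369/13 2389/65]
step 1: y = z − H·x̄ = [-336/13]
step 1: S = H·P̄·Hᵀ + R = [19696/65]
step 1: K = P̄·Hᵀ·S⁻¹ = [395/1231; -6623/19696]
step 1: x' = x̄ + K·y = [-9357/1231, -2937/1231]
step 1: P' = (I − K·H)·P̄ = [11402/1231 5306/1231; 5306/1231 49071/19696]
step 2: x̄ = F·x = [8811/1231, -19260/1231]
step 2: P̄ = F·P·Fᵀ + Q = [461335/19696 -322425/19696; -322425/19696 594791/19696]
step 2: y = z − H·x̄ = [-49793/1231]
step 2: S = H·P̄·Hᵀ + R = [4169591/19696]
step 2: K = P̄·Hᵀ·S⁻¹ = [1106185/4169591; -1512007/4169591]
step 2: x' = x̄ + K·y = [-513796/143779, -140591/143779]
step 2: P' = (I − K·H)·P̄ = [35536810/4169591 16662220/4169591; 16662220/4169591 9843117/4169591]

step 0: x' = [-51/13, -3/13], P' = [946/65 98/13; 98/13 57/13]
step 1: x' = [-9357/1231, -2937/1231], P' = [11402/1231 5306/1231; 5306/1231 49071/19696]
step 2: x' = [-513796/143779, -140591/143779], P' = [35536810/4169591 16662220/4169591; 16662220/4169591 9843117/4169591]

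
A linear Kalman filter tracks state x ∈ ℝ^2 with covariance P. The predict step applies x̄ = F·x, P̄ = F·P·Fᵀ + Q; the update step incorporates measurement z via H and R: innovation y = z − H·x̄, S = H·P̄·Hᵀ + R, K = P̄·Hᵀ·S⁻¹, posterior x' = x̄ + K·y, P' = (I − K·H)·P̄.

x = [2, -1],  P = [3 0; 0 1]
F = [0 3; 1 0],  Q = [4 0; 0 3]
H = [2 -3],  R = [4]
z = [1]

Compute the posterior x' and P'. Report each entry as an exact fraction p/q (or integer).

x' = [4/55, -7/55]
P' = [377/55 234/55; 234/55 168/55]

x̄ = F·x = [-3, 2]
P̄ = F·P·Fᵀ + Q = [13 0; 0 6]
y = z − H·x̄ = [13]
S = H·P̄·Hᵀ + R = [110]
K = P̄·Hᵀ·S⁻¹ = [13/55; -9/55]
x' = x̄ + K·y = [4/55, -7/55]
P' = (I − K·H)·P̄ = [377/55 234/55; 234/55 168/55]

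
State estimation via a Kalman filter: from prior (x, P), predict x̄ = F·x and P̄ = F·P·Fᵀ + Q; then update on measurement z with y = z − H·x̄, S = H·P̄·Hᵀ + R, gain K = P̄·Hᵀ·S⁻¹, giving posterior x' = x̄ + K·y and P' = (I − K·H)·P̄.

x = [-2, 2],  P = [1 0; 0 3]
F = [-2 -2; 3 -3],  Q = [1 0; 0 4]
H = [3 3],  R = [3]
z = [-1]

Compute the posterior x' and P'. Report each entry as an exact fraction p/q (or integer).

x̄ = F·x = [0, -12]
P̄ = F·P·Fᵀ + Q = [17 12; 12 40]
y = z − H·x̄ = [35]
S = H·P̄·Hᵀ + R = [732]
K = P̄·Hᵀ·S⁻¹ = [29/244; 13/61]
x' = x̄ + K·y = [1015/244, -277/61]
P' = (I − K·H)·P̄ = [1625/244 -399/61; -399/61 412/61]

x' = [1015/244, -277/61]
P' = [1625/244 -399/61; -399/61 412/61]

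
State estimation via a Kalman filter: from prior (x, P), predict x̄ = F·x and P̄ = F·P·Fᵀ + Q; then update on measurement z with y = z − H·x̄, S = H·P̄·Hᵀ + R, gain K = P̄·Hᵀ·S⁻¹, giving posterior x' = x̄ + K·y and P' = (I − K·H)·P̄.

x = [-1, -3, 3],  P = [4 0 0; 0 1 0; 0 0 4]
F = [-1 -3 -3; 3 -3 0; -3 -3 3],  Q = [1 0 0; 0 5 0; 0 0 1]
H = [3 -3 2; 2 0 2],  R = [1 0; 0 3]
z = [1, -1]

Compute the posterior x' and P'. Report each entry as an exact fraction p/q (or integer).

x' = [-702761/153533, -283194/153533, 696655/153533]
P' = [5728379/153533 1922148/153533 -5705867/153533; 1922148/153533 711271/153533 -1840347/153533; -5705867/153533 -1840347/153533 5795294/153533]

x̄ = F·x = [1, 6, 21]
P̄ = F·P·Fᵀ + Q = [50 -3 -15; -3 50 -27; -15 -27 82]
y = z − H·x̄ = [-26, -45]
S = H·P̄·Hᵀ + R = [1427 658; 658 411]
K = P̄·Hᵀ·S⁻¹ = [6959/153533 15008/153533; -48063/153533 54534/153533; -5972/153533 59618/153533]
x' = x̄ + K·y = [-702761/153533, -283194/153533, 696655/153533]
P' = (I − K·H)·P̄ = [5728379/153533 1922148/153533 -5705867/153533; 1922148/153533 711271/153533 -1840347/153533; -5705867/153533 -1840347/153533 5795294/153533]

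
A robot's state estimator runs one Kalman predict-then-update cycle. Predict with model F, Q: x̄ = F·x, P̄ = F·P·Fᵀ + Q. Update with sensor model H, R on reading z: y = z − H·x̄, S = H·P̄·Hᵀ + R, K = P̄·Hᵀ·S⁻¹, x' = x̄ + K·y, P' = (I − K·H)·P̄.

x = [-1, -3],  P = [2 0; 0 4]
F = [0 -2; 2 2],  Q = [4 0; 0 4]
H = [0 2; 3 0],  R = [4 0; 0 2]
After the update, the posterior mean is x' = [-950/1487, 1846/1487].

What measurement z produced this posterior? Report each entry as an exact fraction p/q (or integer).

z = [3, -2]

x̄ = F·x = [6, -8]
P̄ = F·P·Fᵀ + Q = [20 -16; -16 28]
S = H·P̄·Hᵀ + R = [116 -96; -96 182]
K = P̄·Hᵀ·S⁻¹ = [-8/1487 486/1487; 698/1487 -24/1487]
x' − x̄ = [-9872/1487, 13742/1487] = K·y
y = (KᵀK)⁻¹·Kᵀ·(x' − x̄) = [19, -20]
z = y + H·x̄ = [19, -20] + [-16, 18] = [3, -2]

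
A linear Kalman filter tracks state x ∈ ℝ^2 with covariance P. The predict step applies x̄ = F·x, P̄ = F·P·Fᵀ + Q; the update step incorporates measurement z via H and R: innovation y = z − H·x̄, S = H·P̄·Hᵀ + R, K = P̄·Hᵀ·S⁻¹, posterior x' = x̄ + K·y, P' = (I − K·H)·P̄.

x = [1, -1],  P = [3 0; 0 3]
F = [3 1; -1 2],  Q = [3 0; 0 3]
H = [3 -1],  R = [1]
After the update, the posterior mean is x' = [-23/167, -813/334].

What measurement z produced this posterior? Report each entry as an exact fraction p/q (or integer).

z = [2]

x̄ = F·x = [2, -3]
P̄ = F·P·Fᵀ + Q = [33 -3; -3 18]
S = H·P̄·Hᵀ + R = [334]
K = P̄·Hᵀ·S⁻¹ = [51/167; -27/334]
x' − x̄ = [-357/167, 189/334] = K·y
y = (KᵀK)⁻¹·Kᵀ·(x' − x̄) = [-7]
z = y + H·x̄ = [-7] + [9] = [2]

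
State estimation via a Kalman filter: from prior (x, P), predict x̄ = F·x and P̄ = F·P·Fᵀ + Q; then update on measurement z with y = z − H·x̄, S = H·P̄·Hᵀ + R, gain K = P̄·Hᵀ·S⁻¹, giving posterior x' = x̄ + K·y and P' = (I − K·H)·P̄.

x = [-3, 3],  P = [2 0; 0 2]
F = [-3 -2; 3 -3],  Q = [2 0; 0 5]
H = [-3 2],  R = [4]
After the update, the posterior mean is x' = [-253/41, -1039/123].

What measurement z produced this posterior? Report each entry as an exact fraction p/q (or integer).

z = [2]

x̄ = F·x = [3, -18]
P̄ = F·P·Fᵀ + Q = [28 -6; -6 41]
S = H·P̄·Hᵀ + R = [492]
K = P̄·Hᵀ·S⁻¹ = [-8/41; 25/123]
x' − x̄ = [-376/41, 1175/123] = K·y
y = (KᵀK)⁻¹·Kᵀ·(x' − x̄) = [47]
z = y + H·x̄ = [47] + [-45] = [2]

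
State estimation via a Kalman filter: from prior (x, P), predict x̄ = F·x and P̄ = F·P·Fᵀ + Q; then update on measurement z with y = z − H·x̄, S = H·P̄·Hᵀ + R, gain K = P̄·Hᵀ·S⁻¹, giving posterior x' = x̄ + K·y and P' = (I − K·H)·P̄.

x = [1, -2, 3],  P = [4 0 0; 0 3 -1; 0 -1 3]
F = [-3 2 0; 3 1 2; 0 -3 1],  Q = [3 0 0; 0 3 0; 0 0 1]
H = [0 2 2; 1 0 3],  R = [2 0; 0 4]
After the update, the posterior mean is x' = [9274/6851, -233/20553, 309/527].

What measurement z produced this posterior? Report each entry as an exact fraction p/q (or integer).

x̄ = F·x = [-7, 7, 9]
P̄ = F·P·Fᵀ + Q = [51 -34 -20; -34 50 2; -20 2 37]
S = H·P̄·Hᵀ + R = [366 126; 126 268]
K = P̄·Hᵀ·S⁻¹ = [-4635/13702 1719/13702; 7850/20553 -1946/6851; 121/1054 301/1054]
x' − x̄ = [57231/6851, -144104/20553, -4434/527] = K·y
y = (KᵀK)⁻¹·Kᵀ·(x' − x̄) = [-31, -17]
z = y + H·x̄ = [-31, -17] + [32, 20] = [1, 3]

z = [1, 3]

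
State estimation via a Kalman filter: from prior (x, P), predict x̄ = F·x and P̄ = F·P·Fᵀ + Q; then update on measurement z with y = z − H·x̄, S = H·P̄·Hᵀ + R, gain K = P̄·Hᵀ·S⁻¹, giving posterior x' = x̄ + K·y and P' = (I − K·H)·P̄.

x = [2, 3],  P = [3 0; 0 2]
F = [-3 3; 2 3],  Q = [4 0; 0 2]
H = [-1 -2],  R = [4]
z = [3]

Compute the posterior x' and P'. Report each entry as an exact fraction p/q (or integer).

x̄ = F·x = [3, 13]
P̄ = F·P·Fᵀ + Q = [49 0; 0 32]
y = z − H·x̄ = [32]
S = H·P̄·Hᵀ + R = [181]
K = P̄·Hᵀ·S⁻¹ = [-49/181; -64/181]
x' = x̄ + K·y = [-1025/181, 305/181]
P' = (I − K·H)·P̄ = [6468/181 -3136/181; -3136/181 1696/181]

x' = [-1025/181, 305/181]
P' = [6468/181 -3136/181; -3136/181 1696/181]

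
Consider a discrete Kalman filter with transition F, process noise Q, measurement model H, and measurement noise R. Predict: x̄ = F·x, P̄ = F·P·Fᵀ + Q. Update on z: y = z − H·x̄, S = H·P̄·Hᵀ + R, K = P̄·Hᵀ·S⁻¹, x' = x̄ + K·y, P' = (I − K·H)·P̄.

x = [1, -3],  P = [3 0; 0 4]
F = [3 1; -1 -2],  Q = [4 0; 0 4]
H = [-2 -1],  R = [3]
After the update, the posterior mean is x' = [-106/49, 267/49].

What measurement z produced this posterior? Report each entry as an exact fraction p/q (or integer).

z = [-1]

x̄ = F·x = [0, 5]
P̄ = F·P·Fᵀ + Q = [35 -17; -17 23]
S = H·P̄·Hᵀ + R = [98]
K = P̄·Hᵀ·S⁻¹ = [-53/98; 11/98]
x' − x̄ = [-106/49, 22/49] = K·y
y = (KᵀK)⁻¹·Kᵀ·(x' − x̄) = [4]
z = y + H·x̄ = [4] + [-5] = [-1]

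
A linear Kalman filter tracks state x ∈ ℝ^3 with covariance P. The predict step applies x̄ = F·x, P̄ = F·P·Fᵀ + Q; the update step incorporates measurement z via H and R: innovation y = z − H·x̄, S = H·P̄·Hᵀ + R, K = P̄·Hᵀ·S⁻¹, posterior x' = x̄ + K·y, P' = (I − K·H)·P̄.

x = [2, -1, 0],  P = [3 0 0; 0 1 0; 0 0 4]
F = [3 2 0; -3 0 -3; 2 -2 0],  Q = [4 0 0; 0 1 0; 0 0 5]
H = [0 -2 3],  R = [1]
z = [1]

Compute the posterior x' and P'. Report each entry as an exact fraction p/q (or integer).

x̄ = F·x = [4, -6, 6]
P̄ = F·P·Fᵀ + Q = [35 -27 14; -27 64 -18; 14 -18 21]
y = z − H·x̄ = [-29]
S = H·P̄·Hᵀ + R = [662]
K = P̄·Hᵀ·S⁻¹ = [48/331; -91/331; 99/662]
x' = x̄ + K·y = [-68/331, 653/331, 1101/662]
P' = (I − K·H)·P̄ = [6977/331 -201/331 -118/331; -201/331 4622/331 3051/331; -118/331 3051/331 4101/662]

x' = [-68/331, 653/331, 1101/662]
P' = [6977/331 -201/331 -118/331; -201/331 4622/331 3051/331; -118/331 3051/331 4101/662]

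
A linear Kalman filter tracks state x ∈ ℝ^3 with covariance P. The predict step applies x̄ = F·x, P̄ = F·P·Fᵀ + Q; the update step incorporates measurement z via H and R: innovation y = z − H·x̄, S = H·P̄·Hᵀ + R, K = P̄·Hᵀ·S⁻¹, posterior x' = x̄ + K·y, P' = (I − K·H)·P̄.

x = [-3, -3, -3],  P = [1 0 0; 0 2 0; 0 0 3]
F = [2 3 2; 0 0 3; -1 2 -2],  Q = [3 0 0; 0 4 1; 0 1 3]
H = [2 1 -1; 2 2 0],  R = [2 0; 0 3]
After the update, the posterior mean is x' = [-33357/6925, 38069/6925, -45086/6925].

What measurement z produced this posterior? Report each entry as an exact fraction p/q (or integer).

x̄ = F·x = [-21, -9, 3]
P̄ = F·P·Fᵀ + Q = [37 18 -2; 18 31 -17; -2 -17 24]
S = H·P̄·Hᵀ + R = [319 356; 356 419]
K = P̄·Hᵀ·S⁻¹ = [226/6925 1626/6925; 308/6925 1358/6925; -5327/6925 3898/6925]
x' − x̄ = [112068/6925, 100394/6925, -65861/6925] = K·y
y = (KᵀK)⁻¹·Kᵀ·(x' − x̄) = [57, 61]
z = y + H·x̄ = [57, 61] + [-54, -60] = [3, 1]

z = [3, 1]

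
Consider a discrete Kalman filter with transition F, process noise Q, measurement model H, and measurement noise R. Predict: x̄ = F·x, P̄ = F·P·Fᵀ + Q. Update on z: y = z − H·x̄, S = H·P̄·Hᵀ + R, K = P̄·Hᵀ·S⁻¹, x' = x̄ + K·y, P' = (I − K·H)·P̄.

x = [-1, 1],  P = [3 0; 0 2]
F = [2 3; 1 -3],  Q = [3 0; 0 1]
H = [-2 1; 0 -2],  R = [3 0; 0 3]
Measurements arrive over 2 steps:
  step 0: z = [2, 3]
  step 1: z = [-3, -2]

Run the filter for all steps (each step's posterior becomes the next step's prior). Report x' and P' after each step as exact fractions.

step 0: x' = [-5883/3397, -5240/3397], P' = [3009/3397 1128/3397; 1128/3397 2394/3397]
step 1: x' = [2374174/1765507, 1100187/1765507], P' = [1432407/1765507 447456/1765507; 447456/1765507 1071936/1765507]

step 0: x̄ = F·x = [1, -4]
step 0: P̄ = F·P·Fᵀ + Q = [33 -12; -12 22]
step 0: y = z − H·x̄ = [8, -5]
step 0: S = H·P̄·Hᵀ + R = [205 -92; -92 91]
step 0: K = P̄·Hᵀ·S⁻¹ = [-1630/3397 -752/3397; 46/3397 -1596/3397]
step 0: x' = x̄ + K·y = [-5883/3397, -5240/3397]
step 0: P' = (I − K·H)·P̄ = [3009/3397 1128/3397; 1128/3397 2394/3397]
step 1: x̄ = F·x = [-27486/3397, 9837/3397]
step 1: P̄ = F·P·Fᵀ + Q = [57309/3397 -18912/3397; -18912/3397 21184/3397]
step 1: y = z − H·x̄ = [-75000/3397, 12880/3397]
step 1: S = H·P̄·Hᵀ + R = [336259/3397 -118016/3397; -118016/3397 94927/3397]
step 1: K = P̄·Hᵀ·S⁻¹ = [-805786/1765507 -298304/1765507; 59008/1765507 -714624/1765507]
step 1: x' = x̄ + K·y = [2374174/1765507, 1100187/1765507]
step 1: P' = (I − K·H)·P̄ = [1432407/1765507 447456/1765507; 447456/1765507 1071936/1765507]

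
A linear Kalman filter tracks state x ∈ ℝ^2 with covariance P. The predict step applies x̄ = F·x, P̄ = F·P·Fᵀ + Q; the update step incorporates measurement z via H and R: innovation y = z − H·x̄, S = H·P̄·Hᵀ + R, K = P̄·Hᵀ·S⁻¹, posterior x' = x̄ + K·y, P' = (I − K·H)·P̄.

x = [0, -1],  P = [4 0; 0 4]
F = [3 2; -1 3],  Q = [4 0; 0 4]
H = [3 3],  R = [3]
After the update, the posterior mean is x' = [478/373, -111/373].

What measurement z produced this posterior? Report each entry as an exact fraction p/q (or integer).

z = [3]

x̄ = F·x = [-2, -3]
P̄ = F·P·Fᵀ + Q = [56 12; 12 44]
S = H·P̄·Hᵀ + R = [1119]
K = P̄·Hᵀ·S⁻¹ = [68/373; 56/373]
x' − x̄ = [1224/373, 1008/373] = K·y
y = (KᵀK)⁻¹·Kᵀ·(x' − x̄) = [18]
z = y + H·x̄ = [18] + [-15] = [3]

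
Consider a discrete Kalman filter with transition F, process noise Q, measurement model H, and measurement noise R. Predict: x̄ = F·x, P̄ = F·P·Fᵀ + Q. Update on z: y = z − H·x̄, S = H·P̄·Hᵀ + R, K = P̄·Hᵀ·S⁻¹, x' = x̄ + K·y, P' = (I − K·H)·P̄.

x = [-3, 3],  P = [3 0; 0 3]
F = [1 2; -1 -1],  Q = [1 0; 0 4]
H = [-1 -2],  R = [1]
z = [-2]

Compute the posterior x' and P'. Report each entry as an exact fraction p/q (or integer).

x' = [65/21, -11/21]
P' = [332/21 -167/21; -167/21 89/21]

x̄ = F·x = [3, 0]
P̄ = F·P·Fᵀ + Q = [16 -9; -9 10]
y = z − H·x̄ = [1]
S = H·P̄·Hᵀ + R = [21]
K = P̄·Hᵀ·S⁻¹ = [2/21; -11/21]
x' = x̄ + K·y = [65/21, -11/21]
P' = (I − K·H)·P̄ = [332/21 -167/21; -167/21 89/21]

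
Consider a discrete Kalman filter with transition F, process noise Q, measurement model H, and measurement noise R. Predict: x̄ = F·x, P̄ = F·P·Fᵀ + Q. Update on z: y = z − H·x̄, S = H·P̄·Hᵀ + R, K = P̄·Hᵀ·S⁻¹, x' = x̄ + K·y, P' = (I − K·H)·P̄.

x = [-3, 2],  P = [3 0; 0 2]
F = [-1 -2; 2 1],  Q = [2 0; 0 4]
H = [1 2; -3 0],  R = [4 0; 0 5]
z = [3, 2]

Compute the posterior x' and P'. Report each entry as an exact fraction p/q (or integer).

x̄ = F·x = [-1, -4]
P̄ = F·P·Fᵀ + Q = [13 -10; -10 18]
y = z − H·x̄ = [12, -1]
S = H·P̄·Hᵀ + R = [49 21; 21 122]
K = P̄·Hᵀ·S⁻¹ = [-5/791 -36/113; 2542/5537 132/791]
x' = x̄ + K·y = [-599/791, 7432/5537]
P' = (I − K·H)·P̄ = [60/113 -220/791; -220/791 5854/5537]

x' = [-599/791, 7432/5537]
P' = [60/113 -220/791; -220/791 5854/5537]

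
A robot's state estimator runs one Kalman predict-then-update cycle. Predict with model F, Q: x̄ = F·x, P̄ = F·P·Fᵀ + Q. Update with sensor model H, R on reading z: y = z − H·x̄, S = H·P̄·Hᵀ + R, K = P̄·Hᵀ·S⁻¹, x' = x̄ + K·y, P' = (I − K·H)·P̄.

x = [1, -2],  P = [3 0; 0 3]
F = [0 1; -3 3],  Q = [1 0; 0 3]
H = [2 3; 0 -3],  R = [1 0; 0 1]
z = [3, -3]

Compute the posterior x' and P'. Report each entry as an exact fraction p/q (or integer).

x' = [-302/6443, 6489/6443]
P' = [2650/6443 -873/6443; -873/6443 645/6443]

x̄ = F·x = [-2, -9]
P̄ = F·P·Fᵀ + Q = [4 9; 9 57]
y = z − H·x̄ = [34, -30]
S = H·P̄·Hᵀ + R = [638 -567; -567 514]
K = P̄·Hᵀ·S⁻¹ = [2681/6443 2619/6443; 189/6443 -1935/6443]
x' = x̄ + K·y = [-302/6443, 6489/6443]
P' = (I − K·H)·P̄ = [2650/6443 -873/6443; -873/6443 645/6443]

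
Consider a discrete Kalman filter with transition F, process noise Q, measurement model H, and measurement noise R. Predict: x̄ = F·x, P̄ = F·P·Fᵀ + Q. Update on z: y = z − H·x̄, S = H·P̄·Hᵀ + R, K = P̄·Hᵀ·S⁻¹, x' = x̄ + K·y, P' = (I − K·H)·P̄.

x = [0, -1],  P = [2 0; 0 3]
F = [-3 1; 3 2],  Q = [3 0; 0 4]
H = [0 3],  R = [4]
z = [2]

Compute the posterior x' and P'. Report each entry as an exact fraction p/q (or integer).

x' = [-299/155, 98/155]
P' = [3072/155 -24/155; -24/155 68/155]

x̄ = F·x = [-1, -2]
P̄ = F·P·Fᵀ + Q = [24 -12; -12 34]
y = z − H·x̄ = [8]
S = H·P̄·Hᵀ + R = [310]
K = P̄·Hᵀ·S⁻¹ = [-18/155; 51/155]
x' = x̄ + K·y = [-299/155, 98/155]
P' = (I − K·H)·P̄ = [3072/155 -24/155; -24/155 68/155]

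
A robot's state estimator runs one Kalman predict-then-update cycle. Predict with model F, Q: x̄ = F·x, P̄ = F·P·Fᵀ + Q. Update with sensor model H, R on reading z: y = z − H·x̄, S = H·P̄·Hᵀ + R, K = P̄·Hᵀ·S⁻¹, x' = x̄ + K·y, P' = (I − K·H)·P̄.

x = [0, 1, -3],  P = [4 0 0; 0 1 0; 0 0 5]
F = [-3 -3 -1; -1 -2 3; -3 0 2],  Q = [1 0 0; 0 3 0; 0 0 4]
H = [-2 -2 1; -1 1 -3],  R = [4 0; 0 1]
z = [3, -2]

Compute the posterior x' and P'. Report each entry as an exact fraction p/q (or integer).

x̄ = F·x = [0, -11, -6]
P̄ = F·P·Fᵀ + Q = [51 3 26; 3 56 42; 26 42 60]
y = z − H·x̄ = [-13, -9]
S = H·P̄·Hᵀ + R = [244 234; 234 546]
K = P̄·Hᵀ·S⁻¹ = [-98/503 -963/6539; -313/1006 -7/19617; -20/503 -5558/19617]
x' = x̄ + K·y = [25229/6539, -90919/13078, -19180/6539]
P' = (I − K·H)·P̄ = [107683/6539 -147506/6539 -84742/6539; -147506/6539 634175/19617 358900/19617; -84742/6539 358900/19617 206228/19617]

x' = [25229/6539, -90919/13078, -19180/6539]
P' = [107683/6539 -147506/6539 -84742/6539; -147506/6539 634175/19617 358900/19617; -84742/6539 358900/19617 206228/19617]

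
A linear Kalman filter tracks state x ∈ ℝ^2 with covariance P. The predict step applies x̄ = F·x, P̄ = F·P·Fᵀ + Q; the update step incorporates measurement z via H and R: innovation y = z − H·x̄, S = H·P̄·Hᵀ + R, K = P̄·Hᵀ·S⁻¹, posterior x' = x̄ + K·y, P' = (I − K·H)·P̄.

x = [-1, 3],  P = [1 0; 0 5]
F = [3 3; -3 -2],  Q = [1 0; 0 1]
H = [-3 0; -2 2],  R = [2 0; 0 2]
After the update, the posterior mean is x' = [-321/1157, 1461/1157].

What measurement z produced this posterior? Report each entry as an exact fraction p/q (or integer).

z = [1, 3]

x̄ = F·x = [6, -3]
P̄ = F·P·Fᵀ + Q = [55 -39; -39 30]
S = H·P̄·Hᵀ + R = [497 564; 564 654]
K = P̄·Hᵀ·S⁻¹ = [-313/1157 -188/3471; -219/1157 433/1157]
x' − x̄ = [-7263/1157, 4932/1157] = K·y
y = (KᵀK)⁻¹·Kᵀ·(x' − x̄) = [19, 21]
z = y + H·x̄ = [19, 21] + [-18, -18] = [1, 3]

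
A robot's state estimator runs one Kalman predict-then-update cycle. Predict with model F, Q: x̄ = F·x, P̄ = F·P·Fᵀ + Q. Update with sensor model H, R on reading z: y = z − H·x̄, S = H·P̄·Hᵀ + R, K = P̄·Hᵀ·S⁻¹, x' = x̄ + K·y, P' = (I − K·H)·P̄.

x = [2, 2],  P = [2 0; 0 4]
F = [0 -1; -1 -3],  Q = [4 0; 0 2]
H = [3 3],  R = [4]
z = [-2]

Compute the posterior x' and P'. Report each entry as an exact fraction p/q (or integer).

x' = [94/163, -212/163]
P' = [404/163 -384/163; -384/163 436/163]

x̄ = F·x = [-2, -8]
P̄ = F·P·Fᵀ + Q = [8 12; 12 40]
y = z − H·x̄ = [28]
S = H·P̄·Hᵀ + R = [652]
K = P̄·Hᵀ·S⁻¹ = [15/163; 39/163]
x' = x̄ + K·y = [94/163, -212/163]
P' = (I − K·H)·P̄ = [404/163 -384/163; -384/163 436/163]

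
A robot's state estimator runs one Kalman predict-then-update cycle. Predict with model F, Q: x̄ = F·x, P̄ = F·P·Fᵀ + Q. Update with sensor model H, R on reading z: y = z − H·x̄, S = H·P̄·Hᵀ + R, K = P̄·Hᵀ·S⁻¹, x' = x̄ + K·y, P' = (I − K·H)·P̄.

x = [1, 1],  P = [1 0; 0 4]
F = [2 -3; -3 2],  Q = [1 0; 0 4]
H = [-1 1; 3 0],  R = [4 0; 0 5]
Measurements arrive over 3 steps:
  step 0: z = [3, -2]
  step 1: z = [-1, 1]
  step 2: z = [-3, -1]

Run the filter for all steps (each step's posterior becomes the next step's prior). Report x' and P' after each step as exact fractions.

step 0: x' = [-4453/4747, 4448/4747], P' = [2265/4747 845/4747; 845/4747 12429/4747]
step 1: x' = [952573/2399456, 2072469/11997280], P' = [1128685/2399456 357857/2399456; 357857/2399456 28908473/11997280]
step 2: x' = [-2480823864/28391560597, -58693824611/28391560597], P' = [13322231665/28391560597 4175701665/28391560597; 4175701665/28391560597 68283914005/28391560597]

step 0: x̄ = F·x = [-1, -1]
step 0: P̄ = F·P·Fᵀ + Q = [41 -30; -30 29]
step 0: y = z − H·x̄ = [3, 1]
step 0: S = H·P̄·Hᵀ + R = [134 -213; -213 374]
step 0: K = P̄·Hᵀ·S⁻¹ = [-355/4747 1359/4747; 2896/4747 507/4747]
step 0: x' = x̄ + K·y = [-4453/4747, 4448/4747]
step 0: P' = (I − K·H)·P̄ = [2265/4747 845/4747; 845/4747 12429/4747]
step 1: x̄ = F·x = [-22250/4747, 22255/4747]
step 1: P̄ = F·P·Fᵀ + Q = [115528/4747 -77179/4747; -77179/4747 78949/4747]
step 1: y = z − H·x̄ = [-49252/4747, 71497/4747]
step 1: S = H·P̄·Hᵀ + R = [367823/4747 -578121/4747; -578121/4747 1063487/4747]
step 1: K = P̄·Hᵀ·S⁻¹ = [-192707/2399456 677211/2399456; 6779797/11997280 1073571/11997280]
step 1: x' = x̄ + K·y = [952573/2399456, 2072469/11997280]
step 1: P' = (I − K·H)·P̄ = [1128685/2399456 357857/2399456; 357857/2399456 28908473/11997280]
step 2: x̄ = F·x = [3308323/11997280, -10143657/11997280]
step 2: P̄ = F·P·Fᵀ + Q = [273275817/11997280 -184050683/11997280; -184050683/11997280 192942417/11997280]
step 2: y = z − H·x̄ = [-1126993/599864, -21922249/11997280]
step 2: S = H·P̄·Hᵀ + R = [11028859/149966 -68598975/599864; -68598975/599864 2519468753/11997280]
step 2: K = P̄·Hᵀ·S⁻¹ = [-2286632500/28391560597 7993338999/28391560597; 16027053085/28391560597 2505420999/28391560597]
step 2: x' = x̄ + K·y = [-2480823864/28391560597, -58693824611/28391560597]
step 2: P' = (I − K·H)·P̄ = [13322231665/28391560597 4175701665/28391560597; 4175701665/28391560597 68283914005/28391560597]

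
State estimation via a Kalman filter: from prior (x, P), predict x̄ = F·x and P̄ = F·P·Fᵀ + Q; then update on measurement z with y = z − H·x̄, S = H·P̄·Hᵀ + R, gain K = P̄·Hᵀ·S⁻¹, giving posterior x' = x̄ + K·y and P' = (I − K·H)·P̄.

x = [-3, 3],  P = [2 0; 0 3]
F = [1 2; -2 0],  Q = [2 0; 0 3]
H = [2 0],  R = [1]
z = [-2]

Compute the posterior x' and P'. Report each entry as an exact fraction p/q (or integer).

x̄ = F·x = [3, 6]
P̄ = F·P·Fᵀ + Q = [16 -4; -4 11]
y = z − H·x̄ = [-8]
S = H·P̄·Hᵀ + R = [65]
K = P̄·Hᵀ·S⁻¹ = [32/65; -8/65]
x' = x̄ + K·y = [-61/65, 454/65]
P' = (I − K·H)·P̄ = [16/65 -4/65; -4/65 651/65]

x' = [-61/65, 454/65]
P' = [16/65 -4/65; -4/65 651/65]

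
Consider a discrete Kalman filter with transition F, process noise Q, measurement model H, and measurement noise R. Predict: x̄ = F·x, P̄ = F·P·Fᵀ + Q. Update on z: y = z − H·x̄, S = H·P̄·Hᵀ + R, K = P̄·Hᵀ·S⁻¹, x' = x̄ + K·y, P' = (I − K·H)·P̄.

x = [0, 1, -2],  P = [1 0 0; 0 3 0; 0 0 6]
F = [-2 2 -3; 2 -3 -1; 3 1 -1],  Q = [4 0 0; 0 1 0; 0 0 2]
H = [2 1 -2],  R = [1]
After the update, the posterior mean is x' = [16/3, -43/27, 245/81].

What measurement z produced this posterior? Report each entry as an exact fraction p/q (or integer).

x̄ = F·x = [8, -1, 3]
P̄ = F·P·Fᵀ + Q = [74 -4 18; -4 38 3; 18 3 20]
S = H·P̄·Hᵀ + R = [243]
K = P̄·Hᵀ·S⁻¹ = [4/9; 8/81; -1/243]
x' − x̄ = [-8/3, -16/27, 2/81] = K·y
y = (KᵀK)⁻¹·Kᵀ·(x' − x̄) = [-6]
z = y + H·x̄ = [-6] + [9] = [3]

z = [3]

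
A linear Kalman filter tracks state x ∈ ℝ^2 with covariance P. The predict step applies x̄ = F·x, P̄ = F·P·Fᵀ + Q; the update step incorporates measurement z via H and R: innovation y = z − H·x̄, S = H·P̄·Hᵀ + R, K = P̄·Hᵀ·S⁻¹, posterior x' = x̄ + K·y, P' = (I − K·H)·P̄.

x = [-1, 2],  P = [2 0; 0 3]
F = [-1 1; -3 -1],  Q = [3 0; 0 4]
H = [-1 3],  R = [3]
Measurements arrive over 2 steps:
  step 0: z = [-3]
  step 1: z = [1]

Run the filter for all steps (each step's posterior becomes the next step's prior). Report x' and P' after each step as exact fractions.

step 0: x' = [651/218, 1/109], P' = [1743/218 291/109; 291/109 133/109]
step 1: x' = [-59048/40553, -15047/81106], P' = [166497/40553 115947/81106; 115947/81106 67225/81106]

step 0: x̄ = F·x = [3, 1]
step 0: P̄ = F·P·Fᵀ + Q = [8 3; 3 25]
step 0: y = z − H·x̄ = [-3]
step 0: S = H·P̄·Hᵀ + R = [218]
step 0: K = P̄·Hᵀ·S⁻¹ = [1/218; 36/109]
step 0: x' = x̄ + K·y = [651/218, 1/109]
step 0: P' = (I − K·H)·P̄ = [1743/218 291/109; 291/109 133/109]
step 1: x̄ = F·x = [-649/218, -1955/218]
step 1: P̄ = F·P·Fᵀ + Q = [1499/218 3799/218; 3799/218 20317/218]
step 1: y = z − H·x̄ = [2717/109]
step 1: S = H·P̄·Hᵀ + R = [81106/109]
step 1: K = P̄·Hᵀ·S⁻¹ = [4949/81106; 14288/40553]
step 1: x' = x̄ + K·y = [-59048/40553, -15047/81106]
step 1: P' = (I − K·H)·P̄ = [166497/40553 115947/81106; 115947/81106 67225/81106]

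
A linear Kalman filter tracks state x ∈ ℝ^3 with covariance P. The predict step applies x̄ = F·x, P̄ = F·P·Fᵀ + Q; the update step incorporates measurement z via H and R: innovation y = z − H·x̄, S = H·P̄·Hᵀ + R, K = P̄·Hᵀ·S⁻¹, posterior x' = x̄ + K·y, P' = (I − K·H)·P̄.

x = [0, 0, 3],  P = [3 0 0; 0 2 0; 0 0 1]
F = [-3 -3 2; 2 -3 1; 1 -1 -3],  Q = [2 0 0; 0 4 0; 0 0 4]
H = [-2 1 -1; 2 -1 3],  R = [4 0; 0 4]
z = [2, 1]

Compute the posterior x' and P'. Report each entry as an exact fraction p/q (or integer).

x' = [11417/3859, 57047/7718, 3609/7718]
P' = [33088/3859 52690/3859 -5022/3859; 52690/3859 113622/3859 3780/3859; -5022/3859 3780/3859 6930/3859]

x̄ = F·x = [6, 3, -9]
P̄ = F·P·Fᵀ + Q = [51 2 -9; 2 35 9; -9 9 18]
y = z − H·x̄ = [2, 19]
S = H·P̄·Hᵀ + R = [199 -177; -177 235]
K = P̄·Hᵀ·S⁻¹ = [-2116/3859 -395/3859; 2231/7718 1549/7718; 3447/7718 3483/7718]
x' = x̄ + K·y = [11417/3859, 57047/7718, 3609/7718]
P' = (I − K·H)·P̄ = [33088/3859 52690/3859 -5022/3859; 52690/3859 113622/3859 3780/3859; -5022/3859 3780/3859 6930/3859]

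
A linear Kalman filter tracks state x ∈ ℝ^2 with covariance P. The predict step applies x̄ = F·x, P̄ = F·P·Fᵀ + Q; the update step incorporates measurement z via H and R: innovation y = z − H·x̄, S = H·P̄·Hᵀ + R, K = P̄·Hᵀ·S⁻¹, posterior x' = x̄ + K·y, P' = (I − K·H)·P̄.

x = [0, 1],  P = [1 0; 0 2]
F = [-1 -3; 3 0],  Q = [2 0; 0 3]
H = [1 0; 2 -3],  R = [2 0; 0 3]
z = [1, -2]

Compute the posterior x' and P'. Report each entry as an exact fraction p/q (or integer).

x' = [53/113, 106/113]
P' = [375/226 483/452; 483/452 915/904]

x̄ = F·x = [-3, 0]
P̄ = F·P·Fᵀ + Q = [21 -3; -3 12]
y = z − H·x̄ = [4, 4]
S = H·P̄·Hᵀ + R = [23 51; 51 231]
K = P̄·Hᵀ·S⁻¹ = [375/452 17/452; 483/904 -271/904]
x' = x̄ + K·y = [53/113, 106/113]
P' = (I − K·H)·P̄ = [375/226 483/452; 483/452 915/904]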